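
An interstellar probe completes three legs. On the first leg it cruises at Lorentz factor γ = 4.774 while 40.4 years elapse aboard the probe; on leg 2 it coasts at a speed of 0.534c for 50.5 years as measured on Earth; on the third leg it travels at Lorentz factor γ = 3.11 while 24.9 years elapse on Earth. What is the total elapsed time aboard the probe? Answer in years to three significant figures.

Leg 1: 40.4 years is already measured aboard the probe.
Leg 2: γ = 1/√(1 − 0.534²) = 1/√0.7148 = 1.183; τ_2 = 50.5/1.183 = 42.70 years.
Leg 3: γ = 3.11; τ_3 = 24.9/3.110 = 8.006 years.
Total: 40.40 + 42.70 + 8.006 years.

τ = 91.1 years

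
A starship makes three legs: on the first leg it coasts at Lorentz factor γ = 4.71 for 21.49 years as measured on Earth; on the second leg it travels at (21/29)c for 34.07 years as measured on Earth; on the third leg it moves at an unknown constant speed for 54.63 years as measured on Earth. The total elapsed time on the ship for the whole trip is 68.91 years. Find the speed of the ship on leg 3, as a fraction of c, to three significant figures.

β = 0.664

Leg 1: γ = 4.71; τ_1 = 21.49/4.710 = 4.563 years.
Leg 2: γ = 1/√(1 − (21/29)²) = 29/20 = 1.450; τ_2 = 34.07/1.450 = 23.50 years.
Leg 3: speed unknown; τ_3 = 54.63/γ_3.
Total proper time: 4.563 + 23.50 + τ_3 = 68.91, so τ_3 = 68.91 − 28.06 = 40.85 years.
γ_3 = 54.63/40.85 = 1.337; β = √(1 − 1/γ²) = √0.4408.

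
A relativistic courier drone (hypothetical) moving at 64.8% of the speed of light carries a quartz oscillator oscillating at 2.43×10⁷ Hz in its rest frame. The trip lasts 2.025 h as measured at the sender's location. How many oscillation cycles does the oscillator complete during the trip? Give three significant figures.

β = 0.648; γ = 1/√(1 − 0.648²) = 1/√0.5801 = 1.313
The oscillator's own cycle count is N = f × τ where τ is the proper time aboard the drone. τ = Δt/γ = 2.025/1.313 = 1.542 h = 5.552×10³ s.
N = 2.43×10⁷ × 5.552×10³ = 1.349×10¹¹.

N = 1.35×10¹¹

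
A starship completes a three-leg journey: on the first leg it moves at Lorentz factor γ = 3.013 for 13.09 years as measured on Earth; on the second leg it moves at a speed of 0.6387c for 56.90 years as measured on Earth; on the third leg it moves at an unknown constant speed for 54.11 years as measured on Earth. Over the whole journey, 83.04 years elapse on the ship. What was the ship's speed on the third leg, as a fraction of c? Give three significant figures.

Leg 1: γ = 3.013; τ_1 = 13.09/3.013 = 4.345 years.
Leg 2: γ = 1/√(1 − 0.6387²) = 1/√0.5921 = 1.300; τ_2 = 56.90/1.300 = 43.78 years.
Leg 3: speed unknown; τ_3 = 54.11/γ_3.
Total proper time: 4.345 + 43.78 + τ_3 = 83.04, so τ_3 = 83.04 − 48.13 = 34.91 years.
γ_3 = 54.11/34.91 = 1.550; β = √(1 − 1/γ²) = √0.5837.

β = 0.764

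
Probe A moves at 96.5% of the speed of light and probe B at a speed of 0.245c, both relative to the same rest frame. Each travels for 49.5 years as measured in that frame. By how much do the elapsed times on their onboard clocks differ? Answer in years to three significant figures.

A: β = 0.965; γ = 1/√(1 − 0.965²) = 1/√0.06878 = 3.813; τ_A = 49.5/3.813 = 12.98 years.
B: γ = 1/√(1 − 0.245²) = 1/√0.9400 = 1.031; τ_B = 49.5/1.031 = 47.99 years.

|τ_A − τ_B| = 35.0 years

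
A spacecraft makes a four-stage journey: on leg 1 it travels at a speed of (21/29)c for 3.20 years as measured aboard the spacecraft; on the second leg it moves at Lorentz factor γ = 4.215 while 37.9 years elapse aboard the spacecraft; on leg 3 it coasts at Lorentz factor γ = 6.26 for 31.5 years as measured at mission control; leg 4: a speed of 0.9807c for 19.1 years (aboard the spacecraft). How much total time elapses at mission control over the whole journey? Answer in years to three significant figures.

Δt = 294 years

Leg 1: γ = 1/√(1 − (21/29)²) = 29/20 = 1.450; Δt_1 = 1.450 × 3.20 = 4.640 years.
Leg 2: γ = 4.215; Δt_2 = 4.215 × 37.9 = 159.7 years.
Leg 3: 31.5 years is already measured at mission control.
Leg 4: γ = 1/√(1 − 0.9807²) = 1/√0.03823 = 5.115; Δt_4 = 5.115 × 19.1 = 97.69 years.
Total: 4.640 + 159.7 + 31.50 + 97.69 years.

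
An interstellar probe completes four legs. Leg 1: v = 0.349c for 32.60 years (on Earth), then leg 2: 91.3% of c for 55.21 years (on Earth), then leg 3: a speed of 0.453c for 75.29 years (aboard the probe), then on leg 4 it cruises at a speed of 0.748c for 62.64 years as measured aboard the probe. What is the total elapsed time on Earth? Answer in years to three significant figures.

Δt = 267 years

Leg 1: 32.60 years is already measured on Earth.
Leg 2: 55.21 years is already measured on Earth.
Leg 3: γ = 1/√(1 − 0.453²) = 1/√0.7948 = 1.122; Δt_3 = 1.122 × 75.29 = 84.45 years.
Leg 4: γ = 1/√(1 − 0.748²) = 1/√0.4405 = 1.507; Δt_4 = 1.507 × 62.64 = 94.38 years.
Total: 32.60 + 55.21 + 84.45 + 94.38 years.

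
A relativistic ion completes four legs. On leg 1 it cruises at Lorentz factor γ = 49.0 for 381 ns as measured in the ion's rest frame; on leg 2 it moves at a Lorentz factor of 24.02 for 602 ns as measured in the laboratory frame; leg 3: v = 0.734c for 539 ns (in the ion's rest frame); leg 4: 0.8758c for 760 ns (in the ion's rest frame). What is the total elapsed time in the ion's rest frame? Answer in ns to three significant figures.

Leg 1: 381 ns is already measured in the ion's rest frame.
Leg 2: γ = 24.02; τ_2 = 602/24.02 = 25.06 ns.
Leg 3: 539 ns is already measured in the ion's rest frame.
Leg 4: 760 ns is already measured in the ion's rest frame.
Total: 381.0 + 25.06 + 539.0 + 760.0 ns.

τ = 1710 ns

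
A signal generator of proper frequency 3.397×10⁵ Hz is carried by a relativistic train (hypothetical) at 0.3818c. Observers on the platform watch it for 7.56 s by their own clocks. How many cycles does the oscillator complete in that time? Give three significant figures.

γ = 1/√(1 − 0.3818²) = 1/√0.8542 = 1.082
During 7.56 s of lab time, the oscillator's proper time advances by τ = Δt/γ = 7.56/1.082 = 6.987 s = 6.987×10⁰ s.
N = f × τ = 3.397×10⁵ × 6.987×10⁰ = 2.374×10⁶.

N = 2.37×10⁶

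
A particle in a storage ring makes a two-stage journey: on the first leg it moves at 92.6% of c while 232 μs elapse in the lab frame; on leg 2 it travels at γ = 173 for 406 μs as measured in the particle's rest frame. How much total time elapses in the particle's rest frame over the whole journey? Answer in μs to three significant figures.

Leg 1: β = 0.926; γ = 1/√(1 − 0.926²) = 1/√0.1425 = 2.649; τ_1 = 232/2.649 = 87.59 μs.
Leg 2: 406 μs is already measured in the particle's rest frame.
Total: 87.59 + 406.0 μs.

τ = 494 μs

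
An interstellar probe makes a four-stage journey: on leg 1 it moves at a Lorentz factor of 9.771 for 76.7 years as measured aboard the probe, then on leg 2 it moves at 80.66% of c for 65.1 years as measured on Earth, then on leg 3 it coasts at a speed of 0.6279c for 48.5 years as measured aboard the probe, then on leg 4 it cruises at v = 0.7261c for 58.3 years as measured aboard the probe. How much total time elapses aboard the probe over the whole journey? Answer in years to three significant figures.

Leg 1: 76.7 years is already measured aboard the probe.
Leg 2: β = 0.8066; γ = 1/√(1 − 0.8066²) = 1/√0.3494 = 1.692; τ_2 = 65.1/1.692 = 38.48 years.
Leg 3: 48.5 years is already measured aboard the probe.
Leg 4: 58.3 years is already measured aboard the probe.
Total: 76.70 + 38.48 + 48.50 + 58.30 years.

τ = 222 years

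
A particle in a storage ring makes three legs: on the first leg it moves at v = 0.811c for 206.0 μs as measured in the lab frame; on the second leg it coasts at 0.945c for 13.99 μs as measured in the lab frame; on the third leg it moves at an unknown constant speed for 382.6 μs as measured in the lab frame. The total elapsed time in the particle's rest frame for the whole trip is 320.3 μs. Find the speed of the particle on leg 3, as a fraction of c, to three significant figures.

Leg 1: γ = 1/√(1 − 0.811²) = 1/√0.3423 = 1.709; τ_1 = 206.0/1.709 = 120.5 μs.
Leg 2: γ = 1/√(1 − 0.945²) = 1/√0.1070 = 3.057; τ_2 = 13.99/3.057 = 4.576 μs.
Leg 3: speed unknown; τ_3 = 382.6/γ_3.
Total proper time: 120.5 + 4.576 + τ_3 = 320.3, so τ_3 = 320.3 − 125.1 = 195.2 μs.
γ_3 = 382.6/195.2 = 1.960; β = √(1 − 1/γ²) = √0.7397.

β = 0.860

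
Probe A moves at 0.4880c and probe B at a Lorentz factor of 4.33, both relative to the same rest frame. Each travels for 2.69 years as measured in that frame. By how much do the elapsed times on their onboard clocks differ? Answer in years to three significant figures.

A: γ = 1/√(1 − 0.4880²) = 1/√0.7619 = 1.146; τ_A = 2.69/1.146 = 2.348 years.
B: γ = 4.33; τ_B = 2.69/4.330 = 0.6212 years.

|τ_A − τ_B| = 1.73 years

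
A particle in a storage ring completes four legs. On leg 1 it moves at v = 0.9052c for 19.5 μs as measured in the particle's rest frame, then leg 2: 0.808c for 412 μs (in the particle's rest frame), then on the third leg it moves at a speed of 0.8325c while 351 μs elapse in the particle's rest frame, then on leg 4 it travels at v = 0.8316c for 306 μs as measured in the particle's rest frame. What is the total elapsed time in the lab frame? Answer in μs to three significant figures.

Leg 1: γ = 1/√(1 − 0.9052²) = 1/√0.1806 = 2.353; Δt_1 = 2.353 × 19.5 = 45.88 μs.
Leg 2: γ = 1/√(1 − 0.808²) = 1/√0.3471 = 1.697; Δt_2 = 1.697 × 412 = 699.3 μs.
Leg 3: γ = 1/√(1 − 0.8325²) = 1/√0.3069 = 1.805; Δt_3 = 1.805 × 351 = 633.5 μs.
Leg 4: γ = 1/√(1 − 0.8316²) = 1/√0.3084 = 1.801; Δt_4 = 1.801 × 306 = 551.0 μs.
Total: 45.88 + 699.3 + 633.5 + 551.0 μs.

Δt = 1930 μs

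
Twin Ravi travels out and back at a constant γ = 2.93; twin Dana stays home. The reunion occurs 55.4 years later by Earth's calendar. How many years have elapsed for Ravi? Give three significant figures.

τ = 18.9 years

γ = 2.93
Ravi's clock measures proper time along the trip: τ = Δt/γ = 55.4/2.930 years.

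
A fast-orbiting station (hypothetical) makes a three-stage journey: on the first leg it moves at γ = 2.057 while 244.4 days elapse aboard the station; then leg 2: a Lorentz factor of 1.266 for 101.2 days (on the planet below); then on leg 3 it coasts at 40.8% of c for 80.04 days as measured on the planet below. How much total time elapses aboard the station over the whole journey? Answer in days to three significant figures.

Leg 1: 244.4 days is already measured aboard the station.
Leg 2: γ = 1.266; τ_2 = 101.2/1.266 = 79.94 days.
Leg 3: β = 0.408; γ = 1/√(1 − 0.408²) = 1/√0.8335 = 1.095; τ_3 = 80.04/1.095 = 73.08 days.
Total: 244.4 + 79.94 + 73.08 days.

τ = 397 days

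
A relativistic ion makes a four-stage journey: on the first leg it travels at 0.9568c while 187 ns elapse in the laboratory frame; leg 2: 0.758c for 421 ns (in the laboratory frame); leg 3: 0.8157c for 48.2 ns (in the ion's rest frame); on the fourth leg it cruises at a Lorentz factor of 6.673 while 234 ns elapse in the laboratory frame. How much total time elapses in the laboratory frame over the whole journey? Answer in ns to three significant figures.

Leg 1: 187 ns is already measured in the laboratory frame.
Leg 2: 421 ns is already measured in the laboratory frame.
Leg 3: γ = 1/√(1 − 0.8157²) = 1/√0.3346 = 1.729; Δt_3 = 1.729 × 48.2 = 83.32 ns.
Leg 4: 234 ns is already measured in the laboratory frame.
Total: 187.0 + 421.0 + 83.32 + 234.0 ns.

Δt = 925 ns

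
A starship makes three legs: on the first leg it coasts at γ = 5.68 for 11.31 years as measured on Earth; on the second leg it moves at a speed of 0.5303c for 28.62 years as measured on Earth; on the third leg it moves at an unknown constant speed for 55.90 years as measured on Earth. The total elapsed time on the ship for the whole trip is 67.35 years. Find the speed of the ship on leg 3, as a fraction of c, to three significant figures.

β = 0.678

Leg 1: γ = 5.68; τ_1 = 11.31/5.680 = 1.991 years.
Leg 2: γ = 1/√(1 − 0.5303²) = 1/√0.7188 = 1.180; τ_2 = 28.62/1.180 = 24.26 years.
Leg 3: speed unknown; τ_3 = 55.90/γ_3.
Total proper time: 1.991 + 24.26 + τ_3 = 67.35, so τ_3 = 67.35 − 26.26 = 41.09 years.
γ_3 = 55.90/41.09 = 1.360; β = √(1 − 1/γ²) = √0.4596.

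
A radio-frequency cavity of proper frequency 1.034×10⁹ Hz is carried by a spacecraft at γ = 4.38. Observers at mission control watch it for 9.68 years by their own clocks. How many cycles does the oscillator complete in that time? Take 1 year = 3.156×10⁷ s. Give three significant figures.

N = 7.21×10¹⁶

γ = 4.38
During 9.68 years of lab time, the oscillator's proper time advances by τ = Δt/γ = 9.68/4.380 = 2.210 years = 6.975×10⁷ s.
N = f × τ = 1.034×10⁹ × 6.975×10⁷ = 7.212×10¹⁶.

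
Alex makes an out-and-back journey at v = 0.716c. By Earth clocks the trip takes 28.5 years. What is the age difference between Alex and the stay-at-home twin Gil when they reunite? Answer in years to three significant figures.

γ = 1/√(1 − 0.716²) = 1/√0.4873 = 1.432
Alex's elapsed proper time: τ = 28.5/1.432 = 19.90 years.
Age gap = Δt − τ = 28.5 − 19.90 years.

Δt − τ = 8.60 years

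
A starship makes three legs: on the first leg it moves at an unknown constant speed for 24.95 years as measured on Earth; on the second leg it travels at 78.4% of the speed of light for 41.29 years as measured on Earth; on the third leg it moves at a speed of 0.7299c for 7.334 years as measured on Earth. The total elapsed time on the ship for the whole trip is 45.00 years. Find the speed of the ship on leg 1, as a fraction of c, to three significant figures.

Leg 1: speed unknown; τ_1 = 24.95/γ_1.
Leg 2: β = 0.784; γ = 1/√(1 − 0.784²) = 1/√0.3853 = 1.611; τ_2 = 41.29/1.611 = 25.63 years.
Leg 3: γ = 1/√(1 − 0.7299²) = 1/√0.4672 = 1.463; τ_3 = 7.334/1.463 = 5.013 years.
Total proper time: τ_1 + 25.63 + 5.013 = 45.00, so τ_1 = 45.00 − 30.64 = 14.36 years.
γ_1 = 24.95/14.36 = 1.738; β = √(1 − 1/γ²) = √0.6689.

β = 0.818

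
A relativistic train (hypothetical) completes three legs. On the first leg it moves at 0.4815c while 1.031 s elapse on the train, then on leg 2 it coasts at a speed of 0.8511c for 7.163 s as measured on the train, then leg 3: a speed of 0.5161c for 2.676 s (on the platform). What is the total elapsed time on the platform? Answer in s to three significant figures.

Δt = 17.5 s

Leg 1: γ = 1/√(1 − 0.4815²) = 1/√0.7682 = 1.141; Δt_1 = 1.141 × 1.031 = 1.176 s.
Leg 2: γ = 1/√(1 − 0.8511²) = 1/√0.2756 = 1.905; Δt_2 = 1.905 × 7.163 = 13.64 s.
Leg 3: 2.676 s is already measured on the platform.
Total: 1.176 + 13.64 + 2.676 s.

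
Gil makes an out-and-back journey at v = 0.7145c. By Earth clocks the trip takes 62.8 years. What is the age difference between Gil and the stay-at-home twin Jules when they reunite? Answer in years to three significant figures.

γ = 1/√(1 − 0.7145²) = 1/√0.4895 = 1.429
Gil's elapsed proper time: τ = 62.8/1.429 = 43.94 years.
Age gap = Δt − τ = 62.8 − 43.94 years.

Δt − τ = 18.9 years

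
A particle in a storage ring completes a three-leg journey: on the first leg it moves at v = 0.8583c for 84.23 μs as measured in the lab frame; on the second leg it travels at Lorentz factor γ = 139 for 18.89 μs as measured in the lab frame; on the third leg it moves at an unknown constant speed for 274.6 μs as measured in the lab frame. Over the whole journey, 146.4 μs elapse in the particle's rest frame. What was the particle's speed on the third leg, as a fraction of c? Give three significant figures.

β = 0.927

Leg 1: γ = 1/√(1 − 0.8583²) = 1/√0.2633 = 1.949; τ_1 = 84.23/1.949 = 43.22 μs.
Leg 2: γ = 139; τ_2 = 18.89/139.0 = 0.1359 μs.
Leg 3: speed unknown; τ_3 = 274.6/γ_3.
Total proper time: 43.22 + 0.1359 + τ_3 = 146.4, so τ_3 = 146.4 − 43.36 = 103.0 μs.
γ_3 = 274.6/103.0 = 2.665; β = √(1 − 1/γ²) = √0.8592.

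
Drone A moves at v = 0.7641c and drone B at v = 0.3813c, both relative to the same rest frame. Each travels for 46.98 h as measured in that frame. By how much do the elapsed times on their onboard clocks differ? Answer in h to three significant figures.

A: γ = 1/√(1 − 0.7641²) = 1/√0.4162 = 1.550; τ_A = 46.98/1.550 = 30.31 h.
B: γ = 1/√(1 − 0.3813²) = 1/√0.8546 = 1.082; τ_B = 46.98/1.082 = 43.43 h.

|τ_A − τ_B| = 13.1 h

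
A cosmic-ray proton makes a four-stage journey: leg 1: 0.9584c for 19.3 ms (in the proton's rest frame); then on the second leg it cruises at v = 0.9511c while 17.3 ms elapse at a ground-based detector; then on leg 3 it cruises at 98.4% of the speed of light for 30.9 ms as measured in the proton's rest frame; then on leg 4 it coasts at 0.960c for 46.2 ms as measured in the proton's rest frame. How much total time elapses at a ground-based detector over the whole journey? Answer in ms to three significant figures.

Δt = 423 ms

Leg 1: γ = 1/√(1 − 0.9584²) = 1/√0.08147 = 3.504; Δt_1 = 3.504 × 19.3 = 67.62 ms.
Leg 2: 17.3 ms is already measured at a ground-based detector.
Leg 3: β = 0.984; γ = 1/√(1 − 0.984²) = 1/√0.03174 = 5.613; Δt_3 = 5.613 × 30.9 = 173.4 ms.
Leg 4: γ = 1/√(1 − 0.960²) = 25/7 ≈ 3.571; Δt_4 = 3.571 × 46.2 = 165.0 ms.
Total: 67.62 + 17.30 + 173.4 + 165.0 ms.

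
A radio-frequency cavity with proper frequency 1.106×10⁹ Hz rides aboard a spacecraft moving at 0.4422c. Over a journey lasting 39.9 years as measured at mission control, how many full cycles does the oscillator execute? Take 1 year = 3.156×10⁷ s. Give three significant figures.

γ = 1/√(1 − 0.4422²) = 1/√0.8045 = 1.115
The oscillator's own cycle count is N = f × τ where τ is the proper time aboard the spacecraft. τ = Δt/γ = 39.9/1.115 = 35.79 years = 1.129×10⁹ s.
N = 1.106×10⁹ × 1.129×10⁹ = 1.249×10¹⁸.

N = 1.25×10¹⁸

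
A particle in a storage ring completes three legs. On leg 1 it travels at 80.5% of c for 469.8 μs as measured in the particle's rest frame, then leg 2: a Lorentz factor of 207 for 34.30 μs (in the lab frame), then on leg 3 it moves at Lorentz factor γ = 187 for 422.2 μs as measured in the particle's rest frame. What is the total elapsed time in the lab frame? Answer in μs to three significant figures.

Leg 1: β = 0.805; γ = 1/√(1 − 0.805²) = 1/√0.3520 = 1.686; Δt_1 = 1.686 × 469.8 = 791.9 μs.
Leg 2: 34.30 μs is already measured in the lab frame.
Leg 3: γ = 187; Δt_3 = 187.0 × 422.2 = 7.895×10⁴ μs.
Total: 791.9 + 34.30 + 7.895×10⁴ μs.

Δt = 7.98×10⁴ μs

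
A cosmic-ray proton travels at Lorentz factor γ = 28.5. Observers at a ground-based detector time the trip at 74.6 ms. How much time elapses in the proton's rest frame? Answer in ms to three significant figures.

τ = 2.62 ms

γ = 28.5
The interval measured at a ground-based detector is the dilated one; the clock in the proton's rest frame measures the proper time τ = Δt/γ = 74.6/28.50 ms.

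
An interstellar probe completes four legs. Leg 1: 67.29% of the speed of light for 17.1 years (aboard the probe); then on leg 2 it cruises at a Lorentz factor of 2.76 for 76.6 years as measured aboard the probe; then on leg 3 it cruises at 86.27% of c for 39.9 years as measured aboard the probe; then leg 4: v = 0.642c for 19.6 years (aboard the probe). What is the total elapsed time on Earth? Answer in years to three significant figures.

Δt = 339 years

Leg 1: β = 0.6729; γ = 1/√(1 − 0.6729²) = 1/√0.5472 = 1.352; Δt_1 = 1.352 × 17.1 = 23.12 years.
Leg 2: γ = 2.76; Δt_2 = 2.760 × 76.6 = 211.4 years.
Leg 3: β = 0.8627; γ = 1/√(1 − 0.8627²) = 1/√0.2557 = 1.977; Δt_3 = 1.977 × 39.9 = 78.90 years.
Leg 4: γ = 1/√(1 − 0.642²) = 1/√0.5878 = 1.304; Δt_4 = 1.304 × 19.6 = 25.56 years.
Total: 23.12 + 211.4 + 78.90 + 25.56 years.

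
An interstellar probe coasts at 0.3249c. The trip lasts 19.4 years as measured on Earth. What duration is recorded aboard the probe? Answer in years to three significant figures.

τ = 18.3 years

γ = 1/√(1 − 0.3249²) = 1/√0.8944 = 1.057
The interval measured on Earth is the dilated one; the clock aboard the probe measures the proper time τ = Δt/γ = 19.4/1.057 years.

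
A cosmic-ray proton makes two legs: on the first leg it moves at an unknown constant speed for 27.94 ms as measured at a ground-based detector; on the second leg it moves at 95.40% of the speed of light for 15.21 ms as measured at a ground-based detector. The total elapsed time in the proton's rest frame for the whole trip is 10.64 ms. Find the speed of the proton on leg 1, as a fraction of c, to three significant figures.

β = 0.976

Leg 1: speed unknown; τ_1 = 27.94/γ_1.
Leg 2: β = 0.9540; γ = 1/√(1 − 0.9540²) = 1/√0.08988 = 3.335; τ_2 = 15.21/3.335 = 4.560 ms.
Total proper time: τ_1 + 4.560 = 10.64, so τ_1 = 10.64 − 4.560 = 6.080 ms.
γ_1 = 27.94/6.080 = 4.595; β = √(1 − 1/γ²) = √0.9526.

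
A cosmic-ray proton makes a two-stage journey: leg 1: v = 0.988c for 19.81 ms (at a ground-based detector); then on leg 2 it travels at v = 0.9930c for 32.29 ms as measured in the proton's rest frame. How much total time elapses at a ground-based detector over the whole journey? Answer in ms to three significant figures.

Δt = 293 ms

Leg 1: 19.81 ms is already measured at a ground-based detector.
Leg 2: γ = 1/√(1 − 0.9930²) = 1/√0.01395 = 8.466; Δt_2 = 8.466 × 32.29 = 273.4 ms.
Total: 19.81 + 273.4 ms.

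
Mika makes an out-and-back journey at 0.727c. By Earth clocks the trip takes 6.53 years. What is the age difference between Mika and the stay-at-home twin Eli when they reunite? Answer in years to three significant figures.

Δt − τ = 2.05 years

γ = 1/√(1 − 0.727²) = 1/√0.4715 = 1.456
Mika's elapsed proper time: τ = 6.53/1.456 = 4.484 years.
Age gap = Δt − τ = 6.53 − 4.484 years.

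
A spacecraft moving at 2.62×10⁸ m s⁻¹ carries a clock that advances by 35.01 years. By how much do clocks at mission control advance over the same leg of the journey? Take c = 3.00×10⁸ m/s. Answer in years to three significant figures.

β = 2.62×10⁸/3.00×10⁸ = 0.8733; γ = 1/√(1 − 0.8733²) = 2.053
The interval measured aboard the spacecraft is the proper time (both events occur at the same place in that frame); the lab-frame interval is Δt = γτ = 2.053 × 35.01 years.

Δt = 71.9 years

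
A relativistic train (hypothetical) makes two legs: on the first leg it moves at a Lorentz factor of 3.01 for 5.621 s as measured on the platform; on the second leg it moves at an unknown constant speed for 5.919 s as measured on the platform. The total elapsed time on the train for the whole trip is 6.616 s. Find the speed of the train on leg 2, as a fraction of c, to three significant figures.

Leg 1: γ = 3.01; τ_1 = 5.621/3.010 = 1.867 s.
Leg 2: speed unknown; τ_2 = 5.919/γ_2.
Total proper time: 1.867 + τ_2 = 6.616, so τ_2 = 6.616 − 1.867 = 4.749 s.
γ_2 = 5.919/4.749 = 1.246; β = √(1 − 1/γ²) = √0.3564.

β = 0.597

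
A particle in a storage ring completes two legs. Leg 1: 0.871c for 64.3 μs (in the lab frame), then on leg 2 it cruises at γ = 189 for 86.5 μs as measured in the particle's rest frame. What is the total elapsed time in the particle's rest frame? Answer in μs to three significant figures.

Leg 1: γ = 1/√(1 − 0.871²) = 1/√0.2414 = 2.035; τ_1 = 64.3/2.035 = 31.59 μs.
Leg 2: 86.5 μs is already measured in the particle's rest frame.
Total: 31.59 + 86.50 μs.

τ = 118 μs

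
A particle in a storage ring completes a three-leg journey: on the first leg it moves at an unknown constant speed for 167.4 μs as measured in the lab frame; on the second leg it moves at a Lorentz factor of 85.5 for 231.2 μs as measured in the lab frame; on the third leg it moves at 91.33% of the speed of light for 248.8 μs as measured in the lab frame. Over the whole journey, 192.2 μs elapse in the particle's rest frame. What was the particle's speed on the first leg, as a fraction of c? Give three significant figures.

β = 0.850

Leg 1: speed unknown; τ_1 = 167.4/γ_1.
Leg 2: γ = 85.5; τ_2 = 231.2/85.50 = 2.704 μs.
Leg 3: β = 0.9133; γ = 1/√(1 − 0.9133²) = 1/√0.1659 = 2.455; τ_3 = 248.8/2.455 = 101.3 μs.
Total proper time: τ_1 + 2.704 + 101.3 = 192.2, so τ_1 = 192.2 − 104.0 = 88.16 μs.
γ_1 = 167.4/88.16 = 1.899; β = √(1 − 1/γ²) = √0.7226.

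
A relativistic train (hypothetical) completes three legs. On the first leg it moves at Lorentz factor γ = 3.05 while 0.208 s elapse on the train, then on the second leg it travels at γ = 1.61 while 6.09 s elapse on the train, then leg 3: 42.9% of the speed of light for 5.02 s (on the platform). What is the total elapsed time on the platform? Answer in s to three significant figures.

Δt = 15.5 s

Leg 1: γ = 3.05; Δt_1 = 3.050 × 0.208 = 0.6344 s.
Leg 2: γ = 1.61; Δt_2 = 1.610 × 6.09 = 9.805 s.
Leg 3: 5.02 s is already measured on the platform.
Total: 0.6344 + 9.805 + 5.020 s.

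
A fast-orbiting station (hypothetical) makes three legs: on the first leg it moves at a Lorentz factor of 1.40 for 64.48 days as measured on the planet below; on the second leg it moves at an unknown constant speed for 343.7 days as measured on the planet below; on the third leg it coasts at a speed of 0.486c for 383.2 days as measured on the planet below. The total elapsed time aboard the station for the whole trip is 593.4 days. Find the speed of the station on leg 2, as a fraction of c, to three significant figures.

Leg 1: γ = 1.40; τ_1 = 64.48/1.400 = 46.06 days.
Leg 2: speed unknown; τ_2 = 343.7/γ_2.
Leg 3: γ = 1/√(1 − 0.486²) = 1/√0.7638 = 1.144; τ_3 = 383.2/1.144 = 334.9 days.
Total proper time: 46.06 + τ_2 + 334.9 = 593.4, so τ_2 = 593.4 − 381.0 = 212.4 days.
γ_2 = 343.7/212.4 = 1.618; β = √(1 − 1/γ²) = √0.6179.

β = 0.786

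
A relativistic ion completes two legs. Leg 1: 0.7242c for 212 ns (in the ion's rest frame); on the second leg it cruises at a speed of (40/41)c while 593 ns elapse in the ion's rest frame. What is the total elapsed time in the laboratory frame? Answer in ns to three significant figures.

Leg 1: γ = 1/√(1 − 0.7242²) = 1/√0.4755 = 1.450; Δt_1 = 1.450 × 212 = 307.4 ns.
Leg 2: γ = 1/√(1 − (40/41)²) = 41/9 ≈ 4.556; Δt_2 = 4.556 × 593 = 2701 ns.
Total: 307.4 + 2701 ns.

Δt = 3010 ns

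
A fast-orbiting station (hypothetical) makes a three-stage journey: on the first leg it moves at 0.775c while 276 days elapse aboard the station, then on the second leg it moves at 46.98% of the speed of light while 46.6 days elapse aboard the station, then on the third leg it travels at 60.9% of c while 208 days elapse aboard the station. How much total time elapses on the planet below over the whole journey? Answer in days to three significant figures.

Δt = 752 days

Leg 1: γ = 1/√(1 − 0.775²) = 1/√0.3994 = 1.582; Δt_1 = 1.582 × 276 = 436.7 days.
Leg 2: β = 0.4698; γ = 1/√(1 − 0.4698²) = 1/√0.7793 = 1.133; Δt_2 = 1.133 × 46.6 = 52.79 days.
Leg 3: β = 0.609; γ = 1/√(1 − 0.609²) = 1/√0.6291 = 1.261; Δt_3 = 1.261 × 208 = 262.2 days.
Total: 436.7 + 52.79 + 262.2 days.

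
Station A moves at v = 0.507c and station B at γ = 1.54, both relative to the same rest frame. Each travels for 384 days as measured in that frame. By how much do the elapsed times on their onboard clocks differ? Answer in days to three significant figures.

|τ_A − τ_B| = 81.6 days

A: γ = 1/√(1 − 0.507²) = 1/√0.7430 = 1.160; τ_A = 384/1.160 = 331.0 days.
B: γ = 1.54; τ_B = 384/1.540 = 249.4 days.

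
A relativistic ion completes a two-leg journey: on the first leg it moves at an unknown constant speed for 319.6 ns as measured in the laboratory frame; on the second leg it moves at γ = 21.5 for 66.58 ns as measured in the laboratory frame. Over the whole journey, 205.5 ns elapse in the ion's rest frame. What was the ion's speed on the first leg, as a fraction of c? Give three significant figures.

β = 0.774

Leg 1: speed unknown; τ_1 = 319.6/γ_1.
Leg 2: γ = 21.5; τ_2 = 66.58/21.50 = 3.097 ns.
Total proper time: τ_1 + 3.097 = 205.5, so τ_1 = 205.5 − 3.097 = 202.4 ns.
γ_1 = 319.6/202.4 = 1.579; β = √(1 − 1/γ²) = √0.5989.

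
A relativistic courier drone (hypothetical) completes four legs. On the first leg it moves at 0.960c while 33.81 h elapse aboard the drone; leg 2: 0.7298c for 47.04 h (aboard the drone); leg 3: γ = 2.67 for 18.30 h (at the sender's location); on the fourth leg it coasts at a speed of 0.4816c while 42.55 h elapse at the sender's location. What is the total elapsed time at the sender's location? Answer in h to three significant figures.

Leg 1: γ = 1/√(1 − 0.960²) = 25/7 ≈ 3.571; Δt_1 = 3.571 × 33.81 = 120.8 h.
Leg 2: γ = 1/√(1 − 0.7298²) = 1/√0.4674 = 1.463; Δt_2 = 1.463 × 47.04 = 68.81 h.
Leg 3: 18.30 h is already measured at the sender's location.
Leg 4: 42.55 h is already measured at the sender's location.
Total: 120.8 + 68.81 + 18.30 + 42.55 h.

Δt = 250 h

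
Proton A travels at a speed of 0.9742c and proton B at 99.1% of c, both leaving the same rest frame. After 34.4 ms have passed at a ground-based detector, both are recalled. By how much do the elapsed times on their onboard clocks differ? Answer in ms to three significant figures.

A: γ = 1/√(1 − 0.9742²) = 1/√0.05093 = 4.431; τ_A = 34.4/4.431 = 7.764 ms.
B: β = 0.991; γ = 1/√(1 − 0.991²) = 1/√0.01792 = 7.470; τ_B = 34.4/7.470 = 4.605 ms.

|τ_A − τ_B| = 3.16 ms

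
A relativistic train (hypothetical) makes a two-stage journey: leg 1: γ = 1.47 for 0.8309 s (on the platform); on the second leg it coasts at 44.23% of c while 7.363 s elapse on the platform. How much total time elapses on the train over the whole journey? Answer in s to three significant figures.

τ = 7.17 s

Leg 1: γ = 1.47; τ_1 = 0.8309/1.470 = 0.5652 s.
Leg 2: β = 0.4423; γ = 1/√(1 − 0.4423²) = 1/√0.8044 = 1.115; τ_2 = 7.363/1.115 = 6.604 s.
Total: 0.5652 + 6.604 s.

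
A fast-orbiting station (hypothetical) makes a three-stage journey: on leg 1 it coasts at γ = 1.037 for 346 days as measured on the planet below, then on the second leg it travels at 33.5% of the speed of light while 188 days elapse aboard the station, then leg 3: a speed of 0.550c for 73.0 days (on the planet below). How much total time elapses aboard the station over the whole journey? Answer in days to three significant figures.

Leg 1: γ = 1.037; τ_1 = 346/1.037 = 333.7 days.
Leg 2: 188 days is already measured aboard the station.
Leg 3: γ = 1/√(1 − 0.550²) = 1/√0.6975 = 1.197; τ_3 = 73.0/1.197 = 60.97 days.
Total: 333.7 + 188.0 + 60.97 days.

τ = 583 days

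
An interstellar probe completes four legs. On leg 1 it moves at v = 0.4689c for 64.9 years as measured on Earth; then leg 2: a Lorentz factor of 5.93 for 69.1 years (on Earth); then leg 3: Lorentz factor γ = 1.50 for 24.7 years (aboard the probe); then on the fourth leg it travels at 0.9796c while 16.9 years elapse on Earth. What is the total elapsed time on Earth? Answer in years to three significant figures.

Δt = 188 years

Leg 1: 64.9 years is already measured on Earth.
Leg 2: 69.1 years is already measured on Earth.
Leg 3: γ = 1.50; Δt_3 = 1.500 × 24.7 = 37.05 years.
Leg 4: 16.9 years is already measured on Earth.
Total: 64.90 + 69.10 + 37.05 + 16.90 years.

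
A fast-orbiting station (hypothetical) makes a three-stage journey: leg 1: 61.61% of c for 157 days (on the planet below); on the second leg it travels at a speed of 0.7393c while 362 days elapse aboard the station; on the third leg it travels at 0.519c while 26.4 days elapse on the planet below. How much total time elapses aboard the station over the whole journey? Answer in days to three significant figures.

τ = 508 days

Leg 1: β = 0.6161; γ = 1/√(1 − 0.6161²) = 1/√0.6204 = 1.270; τ_1 = 157/1.270 = 123.7 days.
Leg 2: 362 days is already measured aboard the station.
Leg 3: γ = 1/√(1 − 0.519²) = 1/√0.7306 = 1.170; τ_3 = 26.4/1.170 = 22.57 days.
Total: 123.7 + 362.0 + 22.57 days.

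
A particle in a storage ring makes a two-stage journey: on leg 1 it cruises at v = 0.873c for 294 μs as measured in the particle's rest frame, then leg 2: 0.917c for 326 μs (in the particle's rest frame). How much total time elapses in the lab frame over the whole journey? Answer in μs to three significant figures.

Leg 1: γ = 1/√(1 − 0.873²) = 1/√0.2379 = 2.050; Δt_1 = 2.050 × 294 = 602.8 μs.
Leg 2: γ = 1/√(1 − 0.917²) = 1/√0.1591 = 2.507; Δt_2 = 2.507 × 326 = 817.3 μs.
Total: 602.8 + 817.3 μs.

Δt = 1420 μs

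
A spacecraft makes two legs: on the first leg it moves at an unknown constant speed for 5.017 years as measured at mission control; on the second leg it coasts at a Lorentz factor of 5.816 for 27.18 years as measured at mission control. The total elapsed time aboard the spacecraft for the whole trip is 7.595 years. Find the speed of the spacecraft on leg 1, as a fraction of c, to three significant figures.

Leg 1: speed unknown; τ_1 = 5.017/γ_1.
Leg 2: γ = 5.816; τ_2 = 27.18/5.816 = 4.673 years.
Total proper time: τ_1 + 4.673 = 7.595, so τ_1 = 7.595 − 4.673 = 2.922 years.
γ_1 = 5.017/2.922 = 1.717; β = √(1 − 1/γ²) = √0.6609.

β = 0.813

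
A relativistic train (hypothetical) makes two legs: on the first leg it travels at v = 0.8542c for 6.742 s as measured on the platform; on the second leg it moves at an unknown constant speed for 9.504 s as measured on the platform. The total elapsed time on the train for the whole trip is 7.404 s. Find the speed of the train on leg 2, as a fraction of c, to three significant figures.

Leg 1: γ = 1/√(1 − 0.8542²) = 1/√0.2703 = 1.923; τ_1 = 6.742/1.923 = 3.505 s.
Leg 2: speed unknown; τ_2 = 9.504/γ_2.
Total proper time: 3.505 + τ_2 = 7.404, so τ_2 = 7.404 − 3.505 = 3.899 s.
γ_2 = 9.504/3.899 = 2.438; β = √(1 − 1/γ²) = √0.8317.

β = 0.912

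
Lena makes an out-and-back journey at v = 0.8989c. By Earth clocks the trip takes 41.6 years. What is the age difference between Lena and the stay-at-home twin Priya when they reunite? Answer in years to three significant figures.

γ = 1/√(1 − 0.8989²) = 1/√0.1920 = 2.282
Lena's elapsed proper time: τ = 41.6/2.282 = 18.23 years.
Age gap = Δt − τ = 41.6 − 18.23 years.

Δt − τ = 23.4 years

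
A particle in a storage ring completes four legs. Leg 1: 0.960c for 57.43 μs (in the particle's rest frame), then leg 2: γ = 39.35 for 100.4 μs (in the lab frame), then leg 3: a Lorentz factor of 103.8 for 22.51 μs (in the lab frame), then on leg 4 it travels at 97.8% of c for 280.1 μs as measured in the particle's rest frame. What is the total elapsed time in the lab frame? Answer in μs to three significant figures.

Leg 1: γ = 1/√(1 − 0.960²) = 25/7 ≈ 3.571; Δt_1 = 3.571 × 57.43 = 205.1 μs.
Leg 2: 100.4 μs is already measured in the lab frame.
Leg 3: 22.51 μs is already measured in the lab frame.
Leg 4: β = 0.978; γ = 1/√(1 − 0.978²) = 1/√0.04352 = 4.794; Δt_4 = 4.794 × 280.1 = 1343 μs.
Total: 205.1 + 100.4 + 22.51 + 1343 μs.

Δt = 1670 μs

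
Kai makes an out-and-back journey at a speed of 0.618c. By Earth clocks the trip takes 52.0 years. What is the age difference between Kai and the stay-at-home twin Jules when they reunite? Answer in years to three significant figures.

γ = 1/√(1 − 0.618²) = 1/√0.6181 = 1.272
Kai's elapsed proper time: τ = 52.0/1.272 = 40.88 years.
Age gap = Δt − τ = 52.0 − 40.88 years.

Δt − τ = 11.1 years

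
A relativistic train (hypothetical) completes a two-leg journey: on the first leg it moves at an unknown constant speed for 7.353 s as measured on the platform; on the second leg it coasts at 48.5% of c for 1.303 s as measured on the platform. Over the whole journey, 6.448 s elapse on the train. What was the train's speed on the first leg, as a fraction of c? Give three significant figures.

Leg 1: speed unknown; τ_1 = 7.353/γ_1.
Leg 2: β = 0.485; γ = 1/√(1 − 0.485²) = 1/√0.7648 = 1.143; τ_2 = 1.303/1.143 = 1.139 s.
Total proper time: τ_1 + 1.139 = 6.448, so τ_1 = 6.448 − 1.139 = 5.309 s.
γ_1 = 7.353/5.309 = 1.385; β = √(1 − 1/γ²) = √0.4788.

β = 0.692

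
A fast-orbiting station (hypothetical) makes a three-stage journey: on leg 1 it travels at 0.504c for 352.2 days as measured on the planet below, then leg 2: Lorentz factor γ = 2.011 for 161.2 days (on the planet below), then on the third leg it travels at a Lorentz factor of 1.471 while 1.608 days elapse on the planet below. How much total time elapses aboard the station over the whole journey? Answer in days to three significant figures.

τ = 385 days

Leg 1: γ = 1/√(1 − 0.504²) = 1/√0.7460 = 1.158; τ_1 = 352.2/1.158 = 304.2 days.
Leg 2: γ = 2.011; τ_2 = 161.2/2.011 = 80.16 days.
Leg 3: γ = 1.471; τ_3 = 1.608/1.471 = 1.093 days.
Total: 304.2 + 80.16 + 1.093 days.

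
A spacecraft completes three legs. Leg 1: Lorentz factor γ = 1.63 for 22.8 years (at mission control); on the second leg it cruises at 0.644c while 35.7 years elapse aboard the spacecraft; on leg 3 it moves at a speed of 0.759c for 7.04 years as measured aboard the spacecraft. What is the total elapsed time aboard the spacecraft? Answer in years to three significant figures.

Leg 1: γ = 1.63; τ_1 = 22.8/1.630 = 13.99 years.
Leg 2: 35.7 years is already measured aboard the spacecraft.
Leg 3: 7.04 years is already measured aboard the spacecraft.
Total: 13.99 + 35.70 + 7.040 years.

τ = 56.7 years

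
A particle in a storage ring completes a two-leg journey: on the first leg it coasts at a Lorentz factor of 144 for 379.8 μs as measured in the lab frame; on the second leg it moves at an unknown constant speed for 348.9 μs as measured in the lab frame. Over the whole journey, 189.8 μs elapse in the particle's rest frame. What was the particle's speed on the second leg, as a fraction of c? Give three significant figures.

Leg 1: γ = 144; τ_1 = 379.8/144.0 = 2.637 μs.
Leg 2: speed unknown; τ_2 = 348.9/γ_2.
Total proper time: 2.637 + τ_2 = 189.8, so τ_2 = 189.8 − 2.637 = 187.2 μs.
γ_2 = 348.9/187.2 = 1.864; β = √(1 − 1/γ²) = √0.7122.

β = 0.844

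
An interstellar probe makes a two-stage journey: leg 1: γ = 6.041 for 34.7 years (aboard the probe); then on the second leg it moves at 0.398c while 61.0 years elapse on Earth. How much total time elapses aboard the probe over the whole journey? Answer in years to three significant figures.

τ = 90.7 years

Leg 1: 34.7 years is already measured aboard the probe.
Leg 2: γ = 1/√(1 − 0.398²) = 1/√0.8416 = 1.090; τ_2 = 61.0/1.090 = 55.96 years.
Total: 34.70 + 55.96 years.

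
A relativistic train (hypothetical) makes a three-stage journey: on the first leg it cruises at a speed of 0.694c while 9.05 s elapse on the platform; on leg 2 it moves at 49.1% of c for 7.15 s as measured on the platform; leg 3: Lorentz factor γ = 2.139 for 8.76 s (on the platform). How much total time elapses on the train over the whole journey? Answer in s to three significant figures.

Leg 1: γ = 1/√(1 − 0.694²) = 1/√0.5184 = 1.389; τ_1 = 9.05/1.389 = 6.516 s.
Leg 2: β = 0.491; γ = 1/√(1 − 0.491²) = 1/√0.7589 = 1.148; τ_2 = 7.15/1.148 = 6.229 s.
Leg 3: γ = 2.139; τ_3 = 8.76/2.139 = 4.095 s.
Total: 6.516 + 6.229 + 4.095 s.

τ = 16.8 s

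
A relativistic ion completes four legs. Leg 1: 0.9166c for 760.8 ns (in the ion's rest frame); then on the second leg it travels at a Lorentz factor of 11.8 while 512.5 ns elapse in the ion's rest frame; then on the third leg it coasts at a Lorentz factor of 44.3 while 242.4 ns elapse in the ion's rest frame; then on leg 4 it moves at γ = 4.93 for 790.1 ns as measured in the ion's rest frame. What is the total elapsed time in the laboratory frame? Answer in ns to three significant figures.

Leg 1: γ = 1/√(1 − 0.9166²) = 1/√0.1598 = 2.501; Δt_1 = 2.501 × 760.8 = 1903 ns.
Leg 2: γ = 11.8; Δt_2 = 11.80 × 512.5 = 6048 ns.
Leg 3: γ = 44.3; Δt_3 = 44.30 × 242.4 = 1.074×10⁴ ns.
Leg 4: γ = 4.93; Δt_4 = 4.930 × 790.1 = 3895 ns.
Total: 1903 + 6048 + 1.074×10⁴ + 3895 ns.

Δt = 2.26×10⁴ ns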